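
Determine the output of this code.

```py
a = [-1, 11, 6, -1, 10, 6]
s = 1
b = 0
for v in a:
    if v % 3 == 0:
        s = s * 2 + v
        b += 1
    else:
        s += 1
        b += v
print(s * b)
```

v=-1: not %3==0, s = 1+1 = 2; b=-1
v=11: not %3==0, s = 2+1 = 3; b=10
v=6: %3==0, s = 3*2+6 = 12; b=11
v=-1: not %3==0, s = 12+1 = 13; b=10
v=10: not %3==0, s = 13+1 = 14; b=20
v=6: %3==0, s = 14*2+6 = 34; b=21
s*b = 34*21 = 714

714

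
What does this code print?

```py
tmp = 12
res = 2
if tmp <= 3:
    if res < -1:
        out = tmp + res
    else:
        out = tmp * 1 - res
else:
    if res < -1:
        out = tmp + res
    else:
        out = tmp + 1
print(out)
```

13

tmp=12, res=2
tmp <= 3 is False; res < -1 is False
→ out = tmp + 1 = 13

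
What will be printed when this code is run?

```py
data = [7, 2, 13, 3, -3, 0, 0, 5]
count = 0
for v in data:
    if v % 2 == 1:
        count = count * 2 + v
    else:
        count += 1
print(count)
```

247

v=7: odd, count = 0*2+7 = 7
v=2: not odd, count = 7+1 = 8
v=13: odd, count = 8*2+13 = 29
v=3: odd, count = 29*2+3 = 61
v=-3: odd, count = 61*2+(-3) = 119
v=0: not odd, count = 119+1 = 120
v=0: not odd, count = 120+1 = 121
v=5: odd, count = 121*2+5 = 247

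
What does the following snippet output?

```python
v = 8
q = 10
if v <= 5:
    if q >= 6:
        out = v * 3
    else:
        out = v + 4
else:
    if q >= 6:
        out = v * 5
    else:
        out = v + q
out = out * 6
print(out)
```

240

v=8, q=10
v <= 5 is False; q >= 6 is True
→ out = v * 5 = 40
out = 40*6 = 240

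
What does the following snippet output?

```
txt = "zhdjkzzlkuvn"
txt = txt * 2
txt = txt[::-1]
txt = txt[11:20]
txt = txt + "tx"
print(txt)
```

znvuklzzktx

repeat ×2 → 'zhdjkzzlkuvnzhdjkzzlkuvn'
reverse → 'nvuklzzkjdhznvuklzzkjdhz'
slice [11:20] → 'znvuklzzk'
+ 'tx' → 'znvuklzzktx'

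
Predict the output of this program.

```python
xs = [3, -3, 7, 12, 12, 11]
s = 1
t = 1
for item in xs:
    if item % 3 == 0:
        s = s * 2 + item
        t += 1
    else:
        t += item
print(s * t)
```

1472

item=3: %3==0, s = 1*2+3 = 5; t=2
item=-3: %3==0, s = 5*2+(-3) = 7; t=3
item=7: not %3==0; t=10
item=12: %3==0, s = 7*2+12 = 26; t=11
item=12: %3==0, s = 26*2+12 = 64; t=12
item=11: not %3==0; t=23
s*t = 64*23 = 1472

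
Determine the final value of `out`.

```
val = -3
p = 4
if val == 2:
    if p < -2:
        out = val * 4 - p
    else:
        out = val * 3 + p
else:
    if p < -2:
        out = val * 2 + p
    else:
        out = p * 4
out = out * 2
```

val=-3, p=4
val == 2 is False; p < -2 is False
→ out = p * 4 = 16
out = 16*2 = 32

32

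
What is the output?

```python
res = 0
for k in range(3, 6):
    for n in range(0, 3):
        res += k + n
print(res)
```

k=3,n=0: res = 0+3 = 3
k=3,n=1: res = 3+4 = 7
k=3,n=2: res = 7+5 = 12
k=4,n=0: res = 12+4 = 16
k=4,n=1: res = 16+5 = 21
k=4,n=2: res = 21+6 = 27
k=5,n=0: res = 27+5 = 32
k=5,n=1: res = 32+6 = 38
k=5,n=2: res = 38+7 = 45

45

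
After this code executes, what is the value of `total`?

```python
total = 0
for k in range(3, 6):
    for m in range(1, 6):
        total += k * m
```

180

k=3,m=1: total = 0+3 = 3
k=3,m=2: total = 3+6 = 9
k=3,m=3: total = 9+9 = 18
k=3,m=4: total = 18+12 = 30
k=3,m=5: total = 30+15 = 45
k=4,m=1: total = 45+4 = 49
k=4,m=2: total = 49+8 = 57
k=4,m=3: total = 57+12 = 69
k=4,m=4: total = 69+16 = 85
k=4,m=5: total = 85+20 = 105
k=5,m=1: total = 105+5 = 110
k=5,m=2: total = 110+10 = 120
k=5,m=3: total = 120+15 = 135
k=5,m=4: total = 135+20 = 155
k=5,m=5: total = 155+25 = 180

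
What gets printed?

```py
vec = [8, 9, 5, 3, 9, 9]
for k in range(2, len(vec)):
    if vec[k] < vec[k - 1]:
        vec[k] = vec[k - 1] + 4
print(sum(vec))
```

93

k=2: 5<9, vec[2] = 9+4 = 13 → [8, 9, 13, 3, 9, 9]
k=3: 3<13, vec[3] = 13+4 = 17 → [8, 9, 13, 17, 9, 9]
k=4: 9<17, vec[4] = 17+4 = 21 → [8, 9, 13, 17, 21, 9]
k=5: 9<21, vec[5] = 21+4 = 25 → [8, 9, 13, 17, 21, 25]
sum = 93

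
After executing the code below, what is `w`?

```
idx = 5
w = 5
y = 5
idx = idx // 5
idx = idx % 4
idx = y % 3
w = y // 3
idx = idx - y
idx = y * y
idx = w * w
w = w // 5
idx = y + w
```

idx = 5//5 = 1
idx = 1%4 = 1
idx = 5%3 = 2
w = 5//3 = 1
idx = 2-5 = -3
idx = 5*5 = 25
idx = 1*1 = 1
w = 1//5 = 0
idx = 5+0 = 5

0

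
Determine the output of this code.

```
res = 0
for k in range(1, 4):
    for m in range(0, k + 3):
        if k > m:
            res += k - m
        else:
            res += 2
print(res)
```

k=1,m=0: 1>0, res = 0+1 = 1
k=1,m=1: not 1>1, res = 1+2 = 3
k=1,m=2: not 1>2, res = 3+2 = 5
k=1,m=3: not 1>3, res = 5+2 = 7
k=2,m=0: 2>0, res = 7+2 = 9
k=2,m=1: 2>1, res = 9+1 = 10
k=2,m=2: not 2>2, res = 10+2 = 12
k=2,m=3: not 2>3, res = 12+2 = 14
k=2,m=4: not 2>4, res = 14+2 = 16
k=3,m=0: 3>0, res = 16+3 = 19
k=3,m=1: 3>1, res = 19+2 = 21
k=3,m=2: 3>2, res = 21+1 = 22
k=3,m=3: not 3>3, res = 22+2 = 24
k=3,m=4: not 3>4, res = 24+2 = 26
k=3,m=5: not 3>5, res = 26+2 = 28

28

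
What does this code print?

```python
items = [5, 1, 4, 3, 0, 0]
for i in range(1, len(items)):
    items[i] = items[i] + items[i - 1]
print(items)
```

i=1: items[1] = 1+5 = 6 → [5, 6, 4, 3, 0, 0]
i=2: items[2] = 4+6 = 10 → [5, 6, 10, 3, 0, 0]
i=3: items[3] = 3+10 = 13 → [5, 6, 10, 13, 0, 0]
i=4: items[4] = 0+13 = 13 → [5, 6, 10, 13, 13, 0]
i=5: items[5] = 0+13 = 13 → [5, 6, 10, 13, 13, 13]

[5, 6, 10, 13, 13, 13]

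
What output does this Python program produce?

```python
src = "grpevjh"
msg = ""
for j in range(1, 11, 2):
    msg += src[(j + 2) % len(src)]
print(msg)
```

j=1: add src[3]='e' → 'e'
j=3: add src[5]='j' → 'ej'
j=5: add src[0]='g' → 'ejg'
j=7: add src[2]='p' → 'ejgp'
j=9: add src[4]='v' → 'ejgpv'

ejgpv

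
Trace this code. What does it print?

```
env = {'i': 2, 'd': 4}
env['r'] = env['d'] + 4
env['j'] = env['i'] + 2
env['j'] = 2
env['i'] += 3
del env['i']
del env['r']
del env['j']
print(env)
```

{'d': 4}

env['r'] = env['d']+4 = 8 → {'i': 2, 'd': 4, 'r': 8}
env['j'] = env['i']+2 = 4 → {'i': 2, 'd': 4, 'r': 8, 'j': 4}
env['j'] = 2 → {'i': 2, 'd': 4, 'r': 8, 'j': 2}
env['i'] = 2+3 = 5 → {'i': 5, 'd': 4, 'r': 8, 'j': 2}
del 'i' → {'d': 4, 'r': 8, 'j': 2}
del 'r' → {'d': 4, 'j': 2}
del 'j' → {'d': 4}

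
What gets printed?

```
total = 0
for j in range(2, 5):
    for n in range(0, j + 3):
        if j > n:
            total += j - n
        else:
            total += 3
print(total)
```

j=2,n=0: 2>0, total = 0+2 = 2
j=2,n=1: 2>1, total = 2+1 = 3
j=2,n=2: not 2>2, total = 3+3 = 6
j=2,n=3: not 2>3, total = 6+3 = 9
j=2,n=4: not 2>4, total = 9+3 = 12
j=3,n=0: 3>0, total = 12+3 = 15
j=3,n=1: 3>1, total = 15+2 = 17
j=3,n=2: 3>2, total = 17+1 = 18
j=3,n=3: not 3>3, total = 18+3 = 21
j=3,n=4: not 3>4, total = 21+3 = 24
j=3,n=5: not 3>5, total = 24+3 = 27
j=4,n=0: 4>0, total = 27+4 = 31
j=4,n=1: 4>1, total = 31+3 = 34
j=4,n=2: 4>2, total = 34+2 = 36
j=4,n=3: 4>3, total = 36+1 = 37
j=4,n=4: not 4>4, total = 37+3 = 40
j=4,n=5: not 4>5, total = 40+3 = 43
j=4,n=6: not 4>6, total = 43+3 = 46

46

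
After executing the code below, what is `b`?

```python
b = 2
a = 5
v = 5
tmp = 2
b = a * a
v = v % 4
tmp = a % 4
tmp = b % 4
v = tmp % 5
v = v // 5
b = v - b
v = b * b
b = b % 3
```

b = 5*5 = 25
v = 5%4 = 1
tmp = 5%4 = 1
tmp = 25%4 = 1
v = 1%5 = 1
v = 1//5 = 0
b = 0-25 = -25
v = (-25)*(-25) = 625
b = (-25)%3 = 2

2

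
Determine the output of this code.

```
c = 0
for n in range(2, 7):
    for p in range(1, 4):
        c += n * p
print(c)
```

120

n=2,p=1: c = 0+2 = 2
n=2,p=2: c = 2+4 = 6
n=2,p=3: c = 6+6 = 12
n=3,p=1: c = 12+3 = 15
n=3,p=2: c = 15+6 = 21
n=3,p=3: c = 21+9 = 30
n=4,p=1: c = 30+4 = 34
n=4,p=2: c = 34+8 = 42
n=4,p=3: c = 42+12 = 54
n=5,p=1: c = 54+5 = 59
n=5,p=2: c = 59+10 = 69
n=5,p=3: c = 69+15 = 84
n=6,p=1: c = 84+6 = 90
n=6,p=2: c = 90+12 = 102
n=6,p=3: c = 102+18 = 120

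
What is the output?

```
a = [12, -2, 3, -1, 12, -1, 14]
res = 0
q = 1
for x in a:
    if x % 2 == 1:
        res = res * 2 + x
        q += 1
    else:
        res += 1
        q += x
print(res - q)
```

x=12: not odd, res = 0+1 = 1; q=13
x=-2: not odd, res = 1+1 = 2; q=11
x=3: odd, res = 2*2+3 = 7; q=12
x=-1: odd, res = 7*2+(-1) = 13; q=13
x=12: not odd, res = 13+1 = 14; q=25
x=-1: odd, res = 14*2+(-1) = 27; q=26
x=14: not odd, res = 27+1 = 28; q=40
res-q = 28-40 = -12

-12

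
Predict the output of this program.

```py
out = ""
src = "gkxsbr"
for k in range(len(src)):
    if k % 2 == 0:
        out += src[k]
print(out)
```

k=0: add 'g' → 'g'
k=1: skip
k=2: add 'x' → 'gx'
k=3: skip
k=4: add 'b' → 'gxb'
k=5: skip

gxb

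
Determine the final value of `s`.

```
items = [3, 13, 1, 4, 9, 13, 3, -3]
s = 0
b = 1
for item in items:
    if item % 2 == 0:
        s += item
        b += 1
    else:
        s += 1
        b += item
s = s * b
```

451

item=3: not even, s = 0+1 = 1; b=4
item=13: not even, s = 1+1 = 2; b=17
item=1: not even, s = 2+1 = 3; b=18
item=4: even, s = 3+4 = 7; b=19
item=9: not even, s = 7+1 = 8; b=28
item=13: not even, s = 8+1 = 9; b=41
item=3: not even, s = 9+1 = 10; b=44
item=-3: not even, s = 10+1 = 11; b=41
s*b = 11*41 = 451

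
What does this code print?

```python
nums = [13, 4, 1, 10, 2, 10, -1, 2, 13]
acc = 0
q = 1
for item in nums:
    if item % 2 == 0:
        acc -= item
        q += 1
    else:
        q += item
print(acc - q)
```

item=13: not even; q=14
item=4: even, acc = 0-4 = -4; q=15
item=1: not even; q=16
item=10: even, acc = (-4)-10 = -14; q=17
item=2: even, acc = (-14)-2 = -16; q=18
item=10: even, acc = (-16)-10 = -26; q=19
item=-1: not even; q=18
item=2: even, acc = (-26)-2 = -28; q=19
item=13: not even; q=32
acc-q = (-28)-32 = -60

-60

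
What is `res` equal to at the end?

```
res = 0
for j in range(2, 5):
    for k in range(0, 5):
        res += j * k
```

90

j=2,k=0: res = 0+0 = 0
j=2,k=1: res = 0+2 = 2
j=2,k=2: res = 2+4 = 6
j=2,k=3: res = 6+6 = 12
j=2,k=4: res = 12+8 = 20
j=3,k=0: res = 20+0 = 20
j=3,k=1: res = 20+3 = 23
j=3,k=2: res = 23+6 = 29
j=3,k=3: res = 29+9 = 38
j=3,k=4: res = 38+12 = 50
j=4,k=0: res = 50+0 = 50
j=4,k=1: res = 50+4 = 54
j=4,k=2: res = 54+8 = 62
j=4,k=3: res = 62+12 = 74
j=4,k=4: res = 74+16 = 90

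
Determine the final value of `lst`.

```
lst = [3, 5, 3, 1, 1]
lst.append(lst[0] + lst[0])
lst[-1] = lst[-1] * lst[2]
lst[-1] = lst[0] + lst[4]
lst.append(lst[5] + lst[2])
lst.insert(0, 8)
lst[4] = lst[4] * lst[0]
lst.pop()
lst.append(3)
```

append lst[0]+lst[0] = 3+3 = 6 → [3, 5, 3, 1, 1, 6]
lst[-1] = lst[-1]*lst[2] = 6*3 = 18 → [3, 5, 3, 1, 1, 18]
lst[-1] = lst[0]+lst[4] = 3+1 = 4 → [3, 5, 3, 1, 1, 4]
append lst[5]+lst[2] = 4+3 = 7 → [3, 5, 3, 1, 1, 4, 7]
insert 8 at 0 → [8, 3, 5, 3, 1, 1, 4, 7]
lst[4] = lst[4]*lst[0] = 1*8 = 8 → [8, 3, 5, 3, 8, 1, 4, 7]
pop() removes 7 → [8, 3, 5, 3, 8, 1, 4]
append 3 → [8, 3, 5, 3, 8, 1, 4, 3]

[8, 3, 5, 3, 8, 1, 4, 3]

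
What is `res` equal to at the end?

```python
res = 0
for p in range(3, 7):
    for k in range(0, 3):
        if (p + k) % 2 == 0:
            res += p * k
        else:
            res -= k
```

22

p=3,k=0: odd sum, res = 0-0 = 0
p=3,k=1: even sum, res = 0+3 = 3
p=3,k=2: odd sum, res = 3-2 = 1
p=4,k=0: even sum, res = 1+0 = 1
p=4,k=1: odd sum, res = 1-1 = 0
p=4,k=2: even sum, res = 0+8 = 8
p=5,k=0: odd sum, res = 8-0 = 8
p=5,k=1: even sum, res = 8+5 = 13
p=5,k=2: odd sum, res = 13-2 = 11
p=6,k=0: even sum, res = 11+0 = 11
p=6,k=1: odd sum, res = 11-1 = 10
p=6,k=2: even sum, res = 10+12 = 22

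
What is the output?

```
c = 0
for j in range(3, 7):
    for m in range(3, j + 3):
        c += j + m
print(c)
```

j=3,m=3: c = 0+6 = 6
j=3,m=4: c = 6+7 = 13
j=3,m=5: c = 13+8 = 21
j=4,m=3: c = 21+7 = 28
j=4,m=4: c = 28+8 = 36
j=4,m=5: c = 36+9 = 45
j=4,m=6: c = 45+10 = 55
j=5,m=3: c = 55+8 = 63
j=5,m=4: c = 63+9 = 72
j=5,m=5: c = 72+10 = 82
j=5,m=6: c = 82+11 = 93
j=5,m=7: c = 93+12 = 105
j=6,m=3: c = 105+9 = 114
j=6,m=4: c = 114+10 = 124
j=6,m=5: c = 124+11 = 135
j=6,m=6: c = 135+12 = 147
j=6,m=7: c = 147+13 = 160
j=6,m=8: c = 160+14 = 174

174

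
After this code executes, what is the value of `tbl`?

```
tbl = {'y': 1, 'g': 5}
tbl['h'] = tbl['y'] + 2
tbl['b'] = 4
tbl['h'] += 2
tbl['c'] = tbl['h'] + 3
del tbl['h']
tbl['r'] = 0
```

tbl['h'] = tbl['y']+2 = 3 → {'y': 1, 'g': 5, 'h': 3}
tbl['b'] = 4 → {'y': 1, 'g': 5, 'h': 3, 'b': 4}
tbl['h'] = 3+2 = 5 → {'y': 1, 'g': 5, 'h': 5, 'b': 4}
tbl['c'] = tbl['h']+3 = 8 → {'y': 1, 'g': 5, 'h': 5, 'b': 4, 'c': 8}
del 'h' → {'y': 1, 'g': 5, 'b': 4, 'c': 8}
tbl['r'] = 0 → {'y': 1, 'g': 5, 'b': 4, 'c': 8, 'r': 0}

{'y': 1, 'g': 5, 'b': 4, 'c': 8, 'r': 0}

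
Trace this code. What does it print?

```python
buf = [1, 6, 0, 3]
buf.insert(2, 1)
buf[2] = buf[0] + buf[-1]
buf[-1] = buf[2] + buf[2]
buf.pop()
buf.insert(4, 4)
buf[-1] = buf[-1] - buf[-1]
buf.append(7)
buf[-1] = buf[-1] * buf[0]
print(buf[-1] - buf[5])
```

0

insert 1 at 2 → [1, 6, 1, 0, 3]
buf[2] = buf[0]+buf[-1] = 1+3 = 4 → [1, 6, 4, 0, 3]
buf[-1] = buf[2]+buf[2] = 4+4 = 8 → [1, 6, 4, 0, 8]
pop() removes 8 → [1, 6, 4, 0]
insert 4 at 4 → [1, 6, 4, 0, 4]
buf[-1] = buf[-1]-buf[-1] = 4-4 = 0 → [1, 6, 4, 0, 0]
append 7 → [1, 6, 4, 0, 0, 7]
buf[-1] = buf[-1]*buf[0] = 7*1 = 7 → [1, 6, 4, 0, 0, 7]
buf[-1]-buf[5] = 7-7 = 0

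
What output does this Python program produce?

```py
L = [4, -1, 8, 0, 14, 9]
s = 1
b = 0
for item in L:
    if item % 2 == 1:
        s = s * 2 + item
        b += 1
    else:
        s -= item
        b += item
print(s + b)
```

item=4: not odd, s = 1-4 = -3; b=4
item=-1: odd, s = (-3)*2+(-1) = -7; b=5
item=8: not odd, s = (-7)-8 = -15; b=13
item=0: not odd, s = (-15)-0 = -15; b=13
item=14: not odd, s = (-15)-14 = -29; b=27
item=9: odd, s = (-29)*2+9 = -49; b=28
s+b = (-49)+28 = -21

-21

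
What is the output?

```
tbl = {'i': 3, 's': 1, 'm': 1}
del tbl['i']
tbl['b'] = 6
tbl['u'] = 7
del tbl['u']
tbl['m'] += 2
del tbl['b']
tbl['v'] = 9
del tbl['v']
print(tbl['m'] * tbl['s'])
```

3

del 'i' → {'s': 1, 'm': 1}
tbl['b'] = 6 → {'s': 1, 'm': 1, 'b': 6}
tbl['u'] = 7 → {'s': 1, 'm': 1, 'b': 6, 'u': 7}
del 'u' → {'s': 1, 'm': 1, 'b': 6}
tbl['m'] = 1+2 = 3 → {'s': 1, 'm': 3, 'b': 6}
del 'b' → {'s': 1, 'm': 3}
tbl['v'] = 9 → {'s': 1, 'm': 3, 'v': 9}
del 'v' → {'s': 1, 'm': 3}
tbl['m']*tbl['s'] = 3*1 = 3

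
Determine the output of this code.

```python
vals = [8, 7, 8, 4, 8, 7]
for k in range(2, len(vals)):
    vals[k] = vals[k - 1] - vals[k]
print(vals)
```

[8, 7, -1, -5, -13, -20]

k=2: vals[2] = 7-8 = -1 → [8, 7, -1, 4, 8, 7]
k=3: vals[3] = (-1)-4 = -5 → [8, 7, -1, -5, 8, 7]
k=4: vals[4] = (-5)-8 = -13 → [8, 7, -1, -5, -13, 7]
k=5: vals[5] = (-13)-7 = -20 → [8, 7, -1, -5, -13, -20]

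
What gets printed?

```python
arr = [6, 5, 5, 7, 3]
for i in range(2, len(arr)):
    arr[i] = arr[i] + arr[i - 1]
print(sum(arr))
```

58

i=2: arr[2] = 5+5 = 10 → [6, 5, 10, 7, 3]
i=3: arr[3] = 7+10 = 17 → [6, 5, 10, 17, 3]
i=4: arr[4] = 3+17 = 20 → [6, 5, 10, 17, 20]
sum = 58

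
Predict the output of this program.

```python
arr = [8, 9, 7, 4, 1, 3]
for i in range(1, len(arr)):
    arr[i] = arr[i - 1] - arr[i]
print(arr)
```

[8, -1, -8, -12, -13, -16]

i=1: arr[1] = 8-9 = -1 → [8, -1, 7, 4, 1, 3]
i=2: arr[2] = (-1)-7 = -8 → [8, -1, -8, 4, 1, 3]
i=3: arr[3] = (-8)-4 = -12 → [8, -1, -8, -12, 1, 3]
i=4: arr[4] = (-12)-1 = -13 → [8, -1, -8, -12, -13, 3]
i=5: arr[5] = (-13)-3 = -16 → [8, -1, -8, -12, -13, -16]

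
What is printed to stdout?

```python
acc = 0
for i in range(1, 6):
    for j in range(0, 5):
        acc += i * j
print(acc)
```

150

i=1,j=0: acc = 0+0 = 0
i=1,j=1: acc = 0+1 = 1
i=1,j=2: acc = 1+2 = 3
i=1,j=3: acc = 3+3 = 6
i=1,j=4: acc = 6+4 = 10
i=2,j=0: acc = 10+0 = 10
i=2,j=1: acc = 10+2 = 12
i=2,j=2: acc = 12+4 = 16
i=2,j=3: acc = 16+6 = 22
i=2,j=4: acc = 22+8 = 30
i=3,j=0: acc = 30+0 = 30
i=3,j=1: acc = 30+3 = 33
i=3,j=2: acc = 33+6 = 39
i=3,j=3: acc = 39+9 = 48
i=3,j=4: acc = 48+12 = 60
i=4,j=0: acc = 60+0 = 60
i=4,j=1: acc = 60+4 = 64
i=4,j=2: acc = 64+8 = 72
i=4,j=3: acc = 72+12 = 84
i=4,j=4: acc = 84+16 = 100
i=5,j=0: acc = 100+0 = 100
i=5,j=1: acc = 100+5 = 105
i=5,j=2: acc = 105+10 = 115
i=5,j=3: acc = 115+15 = 130
i=5,j=4: acc = 130+20 = 150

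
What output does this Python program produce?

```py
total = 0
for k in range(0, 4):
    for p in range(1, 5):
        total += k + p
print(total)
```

64

k=0,p=1: total = 0+1 = 1
k=0,p=2: total = 1+2 = 3
k=0,p=3: total = 3+3 = 6
k=0,p=4: total = 6+4 = 10
k=1,p=1: total = 10+2 = 12
k=1,p=2: total = 12+3 = 15
k=1,p=3: total = 15+4 = 19
k=1,p=4: total = 19+5 = 24
k=2,p=1: total = 24+3 = 27
k=2,p=2: total = 27+4 = 31
k=2,p=3: total = 31+5 = 36
k=2,p=4: total = 36+6 = 42
k=3,p=1: total = 42+4 = 46
k=3,p=2: total = 46+5 = 51
k=3,p=3: total = 51+6 = 57
k=3,p=4: total = 57+7 = 64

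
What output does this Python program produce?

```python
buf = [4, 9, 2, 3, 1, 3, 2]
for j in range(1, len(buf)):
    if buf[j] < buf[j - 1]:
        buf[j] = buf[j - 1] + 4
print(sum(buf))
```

j=1: 9>=4, unchanged → [4, 9, 2, 3, 1, 3, 2]
j=2: 2<9, buf[2] = 9+4 = 13 → [4, 9, 13, 3, 1, 3, 2]
j=3: 3<13, buf[3] = 13+4 = 17 → [4, 9, 13, 17, 1, 3, 2]
j=4: 1<17, buf[4] = 17+4 = 21 → [4, 9, 13, 17, 21, 3, 2]
j=5: 3<21, buf[5] = 21+4 = 25 → [4, 9, 13, 17, 21, 25, 2]
j=6: 2<25, buf[6] = 25+4 = 29 → [4, 9, 13, 17, 21, 25, 29]
sum = 118

118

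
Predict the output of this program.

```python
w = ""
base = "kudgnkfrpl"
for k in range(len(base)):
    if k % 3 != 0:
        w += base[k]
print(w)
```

udnkrp

k=0: skip
k=1: add 'u' → 'u'
k=2: add 'd' → 'ud'
k=3: skip
k=4: add 'n' → 'udn'
k=5: add 'k' → 'udnk'
k=6: skip
k=7: add 'r' → 'udnkr'
k=8: add 'p' → 'udnkrp'
k=9: skip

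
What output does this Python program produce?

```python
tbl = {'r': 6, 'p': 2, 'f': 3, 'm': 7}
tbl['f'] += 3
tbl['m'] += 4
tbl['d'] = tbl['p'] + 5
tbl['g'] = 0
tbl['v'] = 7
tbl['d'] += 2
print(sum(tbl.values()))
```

41

tbl['f'] = 3+3 = 6 → {'r': 6, 'p': 2, 'f': 6, 'm': 7}
tbl['m'] = 7+4 = 11 → {'r': 6, 'p': 2, 'f': 6, 'm': 11}
tbl['d'] = tbl['p']+5 = 7 → {'r': 6, 'p': 2, 'f': 6, 'm': 11, 'd': 7}
tbl['g'] = 0 → {'r': 6, 'p': 2, 'f': 6, 'm': 11, 'd': 7, 'g': 0}
tbl['v'] = 7 → {'r': 6, 'p': 2, 'f': 6, 'm': 11, 'd': 7, 'g': 0, 'v': 7}
tbl['d'] = 7+2 = 9 → {'r': 6, 'p': 2, 'f': 6, 'm': 11, 'd': 9, 'g': 0, 'v': 7}
sum of values = 41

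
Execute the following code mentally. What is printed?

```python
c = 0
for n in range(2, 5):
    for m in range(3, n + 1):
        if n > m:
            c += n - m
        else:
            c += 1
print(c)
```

3

n=3,m=3: not 3>3, c = 0+1 = 1
n=4,m=3: 4>3, c = 1+1 = 2
n=4,m=4: not 4>4, c = 2+1 = 3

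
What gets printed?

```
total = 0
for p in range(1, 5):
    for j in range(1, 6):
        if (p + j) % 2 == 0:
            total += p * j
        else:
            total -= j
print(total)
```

p=1,j=1: even sum, total = 0+1 = 1
p=1,j=2: odd sum, total = 1-2 = -1
p=1,j=3: even sum, total = (-1)+3 = 2
p=1,j=4: odd sum, total = 2-4 = -2
p=1,j=5: even sum, total = (-2)+5 = 3
p=2,j=1: odd sum, total = 3-1 = 2
p=2,j=2: even sum, total = 2+4 = 6
p=2,j=3: odd sum, total = 6-3 = 3
p=2,j=4: even sum, total = 3+8 = 11
p=2,j=5: odd sum, total = 11-5 = 6
p=3,j=1: even sum, total = 6+3 = 9
p=3,j=2: odd sum, total = 9-2 = 7
p=3,j=3: even sum, total = 7+9 = 16
p=3,j=4: odd sum, total = 16-4 = 12
p=3,j=5: even sum, total = 12+15 = 27
p=4,j=1: odd sum, total = 27-1 = 26
p=4,j=2: even sum, total = 26+8 = 34
p=4,j=3: odd sum, total = 34-3 = 31
p=4,j=4: even sum, total = 31+16 = 47
p=4,j=5: odd sum, total = 47-5 = 42

42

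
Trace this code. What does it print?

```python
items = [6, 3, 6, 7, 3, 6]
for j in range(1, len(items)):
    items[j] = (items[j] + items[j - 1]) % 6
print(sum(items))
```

18

j=1: items[1] = (3+6)%6 = 3 → [6, 3, 6, 7, 3, 6]
j=2: items[2] = (6+3)%6 = 3 → [6, 3, 3, 7, 3, 6]
j=3: items[3] = (7+3)%6 = 4 → [6, 3, 3, 4, 3, 6]
j=4: items[4] = (3+4)%6 = 1 → [6, 3, 3, 4, 1, 6]
j=5: items[5] = (6+1)%6 = 1 → [6, 3, 3, 4, 1, 1]
sum = 18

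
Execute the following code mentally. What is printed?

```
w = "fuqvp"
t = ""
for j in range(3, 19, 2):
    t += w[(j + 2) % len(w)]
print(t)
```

j=3: add w[0]='f' → 'f'
j=5: add w[2]='q' → 'fq'
j=7: add w[4]='p' → 'fqp'
j=9: add w[1]='u' → 'fqpu'
j=11: add w[3]='v' → 'fqpuv'
j=13: add w[0]='f' → 'fqpuvf'
j=15: add w[2]='q' → 'fqpuvfq'
j=17: add w[4]='p' → 'fqpuvfqp'

fqpuvfqp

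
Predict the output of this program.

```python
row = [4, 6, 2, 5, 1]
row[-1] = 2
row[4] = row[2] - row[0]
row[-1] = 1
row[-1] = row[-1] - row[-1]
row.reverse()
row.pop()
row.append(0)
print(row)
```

[0, 5, 2, 6, 0]

row[-1] = 2 → [4, 6, 2, 5, 2]
row[4] = row[2]-row[0] = 2-4 = -2 → [4, 6, 2, 5, -2]
row[-1] = 1 → [4, 6, 2, 5, 1]
row[-1] = row[-1]-row[-1] = 1-1 = 0 → [4, 6, 2, 5, 0]
reverse → [0, 5, 2, 6, 4]
pop() removes 4 → [0, 5, 2, 6]
append 0 → [0, 5, 2, 6, 0]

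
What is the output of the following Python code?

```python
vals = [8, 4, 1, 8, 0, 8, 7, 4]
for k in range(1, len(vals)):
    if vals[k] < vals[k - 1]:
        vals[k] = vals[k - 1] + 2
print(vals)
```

[8, 10, 12, 14, 16, 18, 20, 22]

k=1: 4<8, vals[1] = 8+2 = 10 → [8, 10, 1, 8, 0, 8, 7, 4]
k=2: 1<10, vals[2] = 10+2 = 12 → [8, 10, 12, 8, 0, 8, 7, 4]
k=3: 8<12, vals[3] = 12+2 = 14 → [8, 10, 12, 14, 0, 8, 7, 4]
k=4: 0<14, vals[4] = 14+2 = 16 → [8, 10, 12, 14, 16, 8, 7, 4]
k=5: 8<16, vals[5] = 16+2 = 18 → [8, 10, 12, 14, 16, 18, 7, 4]
k=6: 7<18, vals[6] = 18+2 = 20 → [8, 10, 12, 14, 16, 18, 20, 4]
k=7: 4<20, vals[7] = 20+2 = 22 → [8, 10, 12, 14, 16, 18, 20, 22]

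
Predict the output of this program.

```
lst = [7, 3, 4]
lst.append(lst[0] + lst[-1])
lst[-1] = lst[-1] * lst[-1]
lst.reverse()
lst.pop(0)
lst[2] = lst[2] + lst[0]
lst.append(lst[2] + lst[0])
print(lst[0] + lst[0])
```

8

append lst[0]+lst[-1] = 7+4 = 11 → [7, 3, 4, 11]
lst[-1] = lst[-1]*lst[-1] = 11*11 = 121 → [7, 3, 4, 121]
reverse → [121, 4, 3, 7]
pop(0) removes 121 → [4, 3, 7]
lst[2] = lst[2]+lst[0] = 7+4 = 11 → [4, 3, 11]
append lst[2]+lst[0] = 11+4 = 15 → [4, 3, 11, 15]
lst[0]+lst[0] = 4+4 = 8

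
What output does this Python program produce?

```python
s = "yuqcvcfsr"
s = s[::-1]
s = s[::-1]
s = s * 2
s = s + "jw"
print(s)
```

reverse → 'rsfcvcquy'
reverse → 'yuqcvcfsr'
repeat ×2 → 'yuqcvcfsryuqcvcfsr'
+ 'jw' → 'yuqcvcfsryuqcvcfsrjw'

yuqcvcfsryuqcvcfsrjw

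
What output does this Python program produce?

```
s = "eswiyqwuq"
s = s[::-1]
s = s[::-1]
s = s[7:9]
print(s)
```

uq

reverse → 'quwqyiwse'
reverse → 'eswiyqwuq'
slice [7:9] → 'uq'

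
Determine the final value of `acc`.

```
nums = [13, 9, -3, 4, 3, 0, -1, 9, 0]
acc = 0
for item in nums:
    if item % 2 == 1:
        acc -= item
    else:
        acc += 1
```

item=13: odd, acc = 0-13 = -13
item=9: odd, acc = (-13)-9 = -22
item=-3: odd, acc = (-22)-(-3) = -19
item=4: not odd, acc = (-19)+1 = -18
item=3: odd, acc = (-18)-3 = -21
item=0: not odd, acc = (-21)+1 = -20
item=-1: odd, acc = (-20)-(-1) = -19
item=9: odd, acc = (-19)-9 = -28
item=0: not odd, acc = (-28)+1 = -27

-27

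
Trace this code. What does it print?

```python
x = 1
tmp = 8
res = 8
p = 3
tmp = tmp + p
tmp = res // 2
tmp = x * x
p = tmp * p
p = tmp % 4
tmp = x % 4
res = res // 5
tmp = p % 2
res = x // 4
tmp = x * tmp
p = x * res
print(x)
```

tmp = 8+3 = 11
tmp = 8//2 = 4
tmp = 1*1 = 1
p = 1*3 = 3
p = 1%4 = 1
tmp = 1%4 = 1
res = 8//5 = 1
tmp = 1%2 = 1
res = 1//4 = 0
tmp = 1*1 = 1
p = 1*0 = 0

1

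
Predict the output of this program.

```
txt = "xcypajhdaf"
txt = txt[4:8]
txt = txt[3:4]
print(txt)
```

slice [4:8] → 'ajhd'
slice [3:4] → 'd'

d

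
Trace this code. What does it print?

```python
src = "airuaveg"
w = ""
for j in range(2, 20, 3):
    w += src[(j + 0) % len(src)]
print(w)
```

rvauei

j=2: add src[2]='r' → 'r'
j=5: add src[5]='v' → 'rv'
j=8: add src[0]='a' → 'rva'
j=11: add src[3]='u' → 'rvau'
j=14: add src[6]='e' → 'rvaue'
j=17: add src[1]='i' → 'rvauei'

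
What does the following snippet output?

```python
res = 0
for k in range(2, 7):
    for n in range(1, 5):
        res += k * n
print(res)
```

k=2,n=1: res = 0+2 = 2
k=2,n=2: res = 2+4 = 6
k=2,n=3: res = 6+6 = 12
k=2,n=4: res = 12+8 = 20
k=3,n=1: res = 20+3 = 23
k=3,n=2: res = 23+6 = 29
k=3,n=3: res = 29+9 = 38
k=3,n=4: res = 38+12 = 50
k=4,n=1: res = 50+4 = 54
k=4,n=2: res = 54+8 = 62
k=4,n=3: res = 62+12 = 74
k=4,n=4: res = 74+16 = 90
k=5,n=1: res = 90+5 = 95
k=5,n=2: res = 95+10 = 105
k=5,n=3: res = 105+15 = 120
k=5,n=4: res = 120+20 = 140
k=6,n=1: res = 140+6 = 146
k=6,n=2: res = 146+12 = 158
k=6,n=3: res = 158+18 = 176
k=6,n=4: res = 176+24 = 200

200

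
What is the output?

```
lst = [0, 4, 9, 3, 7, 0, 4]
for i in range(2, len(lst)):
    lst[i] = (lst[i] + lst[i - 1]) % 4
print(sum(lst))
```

i=2: lst[2] = (9+4)%4 = 1 → [0, 4, 1, 3, 7, 0, 4]
i=3: lst[3] = (3+1)%4 = 0 → [0, 4, 1, 0, 7, 0, 4]
i=4: lst[4] = (7+0)%4 = 3 → [0, 4, 1, 0, 3, 0, 4]
i=5: lst[5] = (0+3)%4 = 3 → [0, 4, 1, 0, 3, 3, 4]
i=6: lst[6] = (4+3)%4 = 3 → [0, 4, 1, 0, 3, 3, 3]
sum = 14

14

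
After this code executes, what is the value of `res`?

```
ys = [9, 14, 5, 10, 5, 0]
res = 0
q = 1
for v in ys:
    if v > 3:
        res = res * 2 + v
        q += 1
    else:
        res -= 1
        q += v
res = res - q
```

294

v=9: >3, res = 0*2+9 = 9; q=2
v=14: >3, res = 9*2+14 = 32; q=3
v=5: >3, res = 32*2+5 = 69; q=4
v=10: >3, res = 69*2+10 = 148; q=5
v=5: >3, res = 148*2+5 = 301; q=6
v=0: not >3, res = 301-1 = 300; q=6
res-q = 300-6 = 294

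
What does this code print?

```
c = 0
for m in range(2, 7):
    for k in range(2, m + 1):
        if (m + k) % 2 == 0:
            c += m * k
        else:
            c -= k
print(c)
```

m=2,k=2: even sum, c = 0+4 = 4
m=3,k=2: odd sum, c = 4-2 = 2
m=3,k=3: even sum, c = 2+9 = 11
m=4,k=2: even sum, c = 11+8 = 19
m=4,k=3: odd sum, c = 19-3 = 16
m=4,k=4: even sum, c = 16+16 = 32
m=5,k=2: odd sum, c = 32-2 = 30
m=5,k=3: even sum, c = 30+15 = 45
m=5,k=4: odd sum, c = 45-4 = 41
m=5,k=5: even sum, c = 41+25 = 66
m=6,k=2: even sum, c = 66+12 = 78
m=6,k=3: odd sum, c = 78-3 = 75
m=6,k=4: even sum, c = 75+24 = 99
m=6,k=5: odd sum, c = 99-5 = 94
m=6,k=6: even sum, c = 94+36 = 130

130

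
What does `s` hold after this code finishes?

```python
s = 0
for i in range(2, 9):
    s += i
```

i=2: s = 0+2 = 2
i=3: s = 2+3 = 5
i=4: s = 5+4 = 9
i=5: s = 9+5 = 14
i=6: s = 14+6 = 20
i=7: s = 20+7 = 27
i=8: s = 27+8 = 35

35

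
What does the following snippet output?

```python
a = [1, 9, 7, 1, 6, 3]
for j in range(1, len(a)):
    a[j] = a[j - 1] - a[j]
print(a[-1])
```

j=1: a[1] = 1-9 = -8 → [1, -8, 7, 1, 6, 3]
j=2: a[2] = (-8)-7 = -15 → [1, -8, -15, 1, 6, 3]
j=3: a[3] = (-15)-1 = -16 → [1, -8, -15, -16, 6, 3]
j=4: a[4] = (-16)-6 = -22 → [1, -8, -15, -16, -22, 3]
j=5: a[5] = (-22)-3 = -25 → [1, -8, -15, -16, -22, -25]

-25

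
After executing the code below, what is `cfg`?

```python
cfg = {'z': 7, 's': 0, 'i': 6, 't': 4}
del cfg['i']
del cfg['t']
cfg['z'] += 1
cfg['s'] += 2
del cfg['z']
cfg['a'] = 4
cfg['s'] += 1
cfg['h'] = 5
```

del 'i' → {'z': 7, 's': 0, 't': 4}
del 't' → {'z': 7, 's': 0}
cfg['z'] = 7+1 = 8 → {'z': 8, 's': 0}
cfg['s'] = 0+2 = 2 → {'z': 8, 's': 2}
del 'z' → {'s': 2}
cfg['a'] = 4 → {'s': 2, 'a': 4}
cfg['s'] = 2+1 = 3 → {'s': 3, 'a': 4}
cfg['h'] = 5 → {'s': 3, 'a': 4, 'h': 5}

{'s': 3, 'a': 4, 'h': 5}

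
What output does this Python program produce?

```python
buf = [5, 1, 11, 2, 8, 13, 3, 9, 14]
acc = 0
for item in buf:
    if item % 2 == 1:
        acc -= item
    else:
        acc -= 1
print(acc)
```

-45

item=5: odd, acc = 0-5 = -5
item=1: odd, acc = (-5)-1 = -6
item=11: odd, acc = (-6)-11 = -17
item=2: not odd, acc = (-17)-1 = -18
item=8: not odd, acc = (-18)-1 = -19
item=13: odd, acc = (-19)-13 = -32
item=3: odd, acc = (-32)-3 = -35
item=9: odd, acc = (-35)-9 = -44
item=14: not odd, acc = (-44)-1 = -45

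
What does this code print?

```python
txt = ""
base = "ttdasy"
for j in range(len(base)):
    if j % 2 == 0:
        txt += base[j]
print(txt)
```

j=0: add 't' → 't'
j=1: skip
j=2: add 'd' → 'td'
j=3: skip
j=4: add 's' → 'tds'
j=5: skip

tds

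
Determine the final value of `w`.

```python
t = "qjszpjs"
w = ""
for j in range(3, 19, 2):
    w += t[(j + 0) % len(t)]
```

j=3: add t[3]='z' → 'z'
j=5: add t[5]='j' → 'zj'
j=7: add t[0]='q' → 'zjq'
j=9: add t[2]='s' → 'zjqs'
j=11: add t[4]='p' → 'zjqsp'
j=13: add t[6]='s' → 'zjqsps'
j=15: add t[1]='j' → 'zjqspsj'
j=17: add t[3]='z' → 'zjqspsjz'

'zjqspsjz'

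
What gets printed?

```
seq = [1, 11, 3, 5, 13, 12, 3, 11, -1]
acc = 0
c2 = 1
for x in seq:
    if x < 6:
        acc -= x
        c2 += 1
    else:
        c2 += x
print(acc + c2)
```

42

x=1: <6, acc = 0-1 = -1; c2=2
x=11: not <6; c2=13
x=3: <6, acc = (-1)-3 = -4; c2=14
x=5: <6, acc = (-4)-5 = -9; c2=15
x=13: not <6; c2=28
x=12: not <6; c2=40
x=3: <6, acc = (-9)-3 = -12; c2=41
x=11: not <6; c2=52
x=-1: <6, acc = (-12)-(-1) = -11; c2=53
acc+c2 = (-11)+53 = 42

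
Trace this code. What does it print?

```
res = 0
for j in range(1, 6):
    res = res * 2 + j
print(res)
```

j=1: res = 0*2+1 = 1
j=2: res = 1*2+2 = 4
j=3: res = 4*2+3 = 11
j=4: res = 11*2+4 = 26
j=5: res = 26*2+5 = 57

57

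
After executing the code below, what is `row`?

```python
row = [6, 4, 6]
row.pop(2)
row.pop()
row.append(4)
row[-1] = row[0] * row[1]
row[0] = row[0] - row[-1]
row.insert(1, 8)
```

[-18, 8, 24]

pop(2) removes 6 → [6, 4]
pop() removes 4 → [6]
append 4 → [6, 4]
row[-1] = row[0]*row[1] = 6*4 = 24 → [6, 24]
row[0] = row[0]-row[-1] = 6-24 = -18 → [-18, 24]
insert 8 at 1 → [-18, 8, 24]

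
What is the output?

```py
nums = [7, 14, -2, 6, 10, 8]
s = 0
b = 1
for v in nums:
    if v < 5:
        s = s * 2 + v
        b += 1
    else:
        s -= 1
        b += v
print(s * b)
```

v=7: not <5, s = 0-1 = -1; b=8
v=14: not <5, s = (-1)-1 = -2; b=22
v=-2: <5, s = (-2)*2+(-2) = -6; b=23
v=6: not <5, s = (-6)-1 = -7; b=29
v=10: not <5, s = (-7)-1 = -8; b=39
v=8: not <5, s = (-8)-1 = -9; b=47
s*b = (-9)*47 = -423

-423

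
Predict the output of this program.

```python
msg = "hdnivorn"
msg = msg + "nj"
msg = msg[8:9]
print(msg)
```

+ 'nj' → 'hdnivornnj'
slice [8:9] → 'n'

n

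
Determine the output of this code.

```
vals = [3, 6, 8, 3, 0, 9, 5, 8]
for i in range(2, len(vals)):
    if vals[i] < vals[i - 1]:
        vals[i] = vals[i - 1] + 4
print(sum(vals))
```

i=2: 8>=6, unchanged → [3, 6, 8, 3, 0, 9, 5, 8]
i=3: 3<8, vals[3] = 8+4 = 12 → [3, 6, 8, 12, 0, 9, 5, 8]
i=4: 0<12, vals[4] = 12+4 = 16 → [3, 6, 8, 12, 16, 9, 5, 8]
i=5: 9<16, vals[5] = 16+4 = 20 → [3, 6, 8, 12, 16, 20, 5, 8]
i=6: 5<20, vals[6] = 20+4 = 24 → [3, 6, 8, 12, 16, 20, 24, 8]
i=7: 8<24, vals[7] = 24+4 = 28 → [3, 6, 8, 12, 16, 20, 24, 28]
sum = 117

117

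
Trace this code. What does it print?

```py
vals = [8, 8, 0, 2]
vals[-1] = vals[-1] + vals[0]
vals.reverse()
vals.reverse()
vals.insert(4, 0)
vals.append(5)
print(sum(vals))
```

31

vals[-1] = vals[-1]+vals[0] = 2+8 = 10 → [8, 8, 0, 10]
reverse → [10, 0, 8, 8]
reverse → [8, 8, 0, 10]
insert 0 at 4 → [8, 8, 0, 10, 0]
append 5 → [8, 8, 0, 10, 0, 5]
sum = 31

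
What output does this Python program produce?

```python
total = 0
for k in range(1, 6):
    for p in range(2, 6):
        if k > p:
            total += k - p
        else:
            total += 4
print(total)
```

k=1,p=2: not 1>2, total = 0+4 = 4
k=1,p=3: not 1>3, total = 4+4 = 8
k=1,p=4: not 1>4, total = 8+4 = 12
k=1,p=5: not 1>5, total = 12+4 = 16
k=2,p=2: not 2>2, total = 16+4 = 20
k=2,p=3: not 2>3, total = 20+4 = 24
k=2,p=4: not 2>4, total = 24+4 = 28
k=2,p=5: not 2>5, total = 28+4 = 32
k=3,p=2: 3>2, total = 32+1 = 33
k=3,p=3: not 3>3, total = 33+4 = 37
k=3,p=4: not 3>4, total = 37+4 = 41
k=3,p=5: not 3>5, total = 41+4 = 45
k=4,p=2: 4>2, total = 45+2 = 47
k=4,p=3: 4>3, total = 47+1 = 48
k=4,p=4: not 4>4, total = 48+4 = 52
k=4,p=5: not 4>5, total = 52+4 = 56
k=5,p=2: 5>2, total = 56+3 = 59
k=5,p=3: 5>3, total = 59+2 = 61
k=5,p=4: 5>4, total = 61+1 = 62
k=5,p=5: not 5>5, total = 62+4 = 66

66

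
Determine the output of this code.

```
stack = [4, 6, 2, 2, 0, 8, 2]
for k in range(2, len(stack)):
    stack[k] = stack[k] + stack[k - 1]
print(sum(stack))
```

k=2: stack[2] = 2+6 = 8 → [4, 6, 8, 2, 0, 8, 2]
k=3: stack[3] = 2+8 = 10 → [4, 6, 8, 10, 0, 8, 2]
k=4: stack[4] = 0+10 = 10 → [4, 6, 8, 10, 10, 8, 2]
k=5: stack[5] = 8+10 = 18 → [4, 6, 8, 10, 10, 18, 2]
k=6: stack[6] = 2+18 = 20 → [4, 6, 8, 10, 10, 18, 20]
sum = 76

76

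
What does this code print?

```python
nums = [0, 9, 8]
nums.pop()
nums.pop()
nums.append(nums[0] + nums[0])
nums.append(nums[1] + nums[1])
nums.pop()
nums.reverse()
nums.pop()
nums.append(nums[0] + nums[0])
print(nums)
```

pop() removes 8 → [0, 9]
pop() removes 9 → [0]
append nums[0]+nums[0] = 0+0 = 0 → [0, 0]
append nums[1]+nums[1] = 0+0 = 0 → [0, 0, 0]
pop() removes 0 → [0, 0]
reverse → [0, 0]
pop() removes 0 → [0]
append nums[0]+nums[0] = 0+0 = 0 → [0, 0]

[0, 0]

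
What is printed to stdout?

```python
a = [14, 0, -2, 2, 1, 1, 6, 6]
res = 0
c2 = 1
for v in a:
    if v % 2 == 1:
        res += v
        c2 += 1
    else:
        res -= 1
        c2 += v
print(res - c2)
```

-33

v=14: not odd, res = 0-1 = -1; c2=15
v=0: not odd, res = (-1)-1 = -2; c2=15
v=-2: not odd, res = (-2)-1 = -3; c2=13
v=2: not odd, res = (-3)-1 = -4; c2=15
v=1: odd, res = (-4)+1 = -3; c2=16
v=1: odd, res = (-3)+1 = -2; c2=17
v=6: not odd, res = (-2)-1 = -3; c2=23
v=6: not odd, res = (-3)-1 = -4; c2=29
res-c2 = (-4)-29 = -33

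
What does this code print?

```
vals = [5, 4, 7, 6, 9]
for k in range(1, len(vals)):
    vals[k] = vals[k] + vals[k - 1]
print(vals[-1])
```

31

k=1: vals[1] = 4+5 = 9 → [5, 9, 7, 6, 9]
k=2: vals[2] = 7+9 = 16 → [5, 9, 16, 6, 9]
k=3: vals[3] = 6+16 = 22 → [5, 9, 16, 22, 9]
k=4: vals[4] = 9+22 = 31 → [5, 9, 16, 22, 31]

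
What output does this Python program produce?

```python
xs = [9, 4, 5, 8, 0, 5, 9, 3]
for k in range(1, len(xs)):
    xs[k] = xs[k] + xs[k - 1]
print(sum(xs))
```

206

k=1: xs[1] = 4+9 = 13 → [9, 13, 5, 8, 0, 5, 9, 3]
k=2: xs[2] = 5+13 = 18 → [9, 13, 18, 8, 0, 5, 9, 3]
k=3: xs[3] = 8+18 = 26 → [9, 13, 18, 26, 0, 5, 9, 3]
k=4: xs[4] = 0+26 = 26 → [9, 13, 18, 26, 26, 5, 9, 3]
k=5: xs[5] = 5+26 = 31 → [9, 13, 18, 26, 26, 31, 9, 3]
k=6: xs[6] = 9+31 = 40 → [9, 13, 18, 26, 26, 31, 40, 3]
k=7: xs[7] = 3+40 = 43 → [9, 13, 18, 26, 26, 31, 40, 43]
sum = 206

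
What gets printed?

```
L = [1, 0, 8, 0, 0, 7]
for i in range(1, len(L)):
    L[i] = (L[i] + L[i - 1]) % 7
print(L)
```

[1, 1, 2, 2, 2, 2]

i=1: L[1] = (0+1)%7 = 1 → [1, 1, 8, 0, 0, 7]
i=2: L[2] = (8+1)%7 = 2 → [1, 1, 2, 0, 0, 7]
i=3: L[3] = (0+2)%7 = 2 → [1, 1, 2, 2, 0, 7]
i=4: L[4] = (0+2)%7 = 2 → [1, 1, 2, 2, 2, 7]
i=5: L[5] = (7+2)%7 = 2 → [1, 1, 2, 2, 2, 2]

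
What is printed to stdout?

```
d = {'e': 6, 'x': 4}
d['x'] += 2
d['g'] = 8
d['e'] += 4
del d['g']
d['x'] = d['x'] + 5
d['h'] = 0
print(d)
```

{'e': 10, 'x': 11, 'h': 0}

d['x'] = 4+2 = 6 → {'e': 6, 'x': 6}
d['g'] = 8 → {'e': 6, 'x': 6, 'g': 8}
d['e'] = 6+4 = 10 → {'e': 10, 'x': 6, 'g': 8}
del 'g' → {'e': 10, 'x': 6}
d['x'] = d['x']+5 = 11 → {'e': 10, 'x': 11}
d['h'] = 0 → {'e': 10, 'x': 11, 'h': 0}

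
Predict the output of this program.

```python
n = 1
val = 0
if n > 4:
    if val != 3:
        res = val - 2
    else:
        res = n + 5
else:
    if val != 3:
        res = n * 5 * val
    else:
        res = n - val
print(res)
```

0

n=1, val=0
n > 4 is False; val != 3 is True
→ res = n * 5 * val = 0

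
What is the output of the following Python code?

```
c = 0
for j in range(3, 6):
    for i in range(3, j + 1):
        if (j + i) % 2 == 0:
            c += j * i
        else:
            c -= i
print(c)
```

58

j=3,i=3: even sum, c = 0+9 = 9
j=4,i=3: odd sum, c = 9-3 = 6
j=4,i=4: even sum, c = 6+16 = 22
j=5,i=3: even sum, c = 22+15 = 37
j=5,i=4: odd sum, c = 37-4 = 33
j=5,i=5: even sum, c = 33+25 = 58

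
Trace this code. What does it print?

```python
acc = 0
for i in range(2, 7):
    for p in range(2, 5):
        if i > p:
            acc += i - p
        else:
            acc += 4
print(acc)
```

i=2,p=2: not 2>2, acc = 0+4 = 4
i=2,p=3: not 2>3, acc = 4+4 = 8
i=2,p=4: not 2>4, acc = 8+4 = 12
i=3,p=2: 3>2, acc = 12+1 = 13
i=3,p=3: not 3>3, acc = 13+4 = 17
i=3,p=4: not 3>4, acc = 17+4 = 21
i=4,p=2: 4>2, acc = 21+2 = 23
i=4,p=3: 4>3, acc = 23+1 = 24
i=4,p=4: not 4>4, acc = 24+4 = 28
i=5,p=2: 5>2, acc = 28+3 = 31
i=5,p=3: 5>3, acc = 31+2 = 33
i=5,p=4: 5>4, acc = 33+1 = 34
i=6,p=2: 6>2, acc = 34+4 = 38
i=6,p=3: 6>3, acc = 38+3 = 41
i=6,p=4: 6>4, acc = 41+2 = 43

43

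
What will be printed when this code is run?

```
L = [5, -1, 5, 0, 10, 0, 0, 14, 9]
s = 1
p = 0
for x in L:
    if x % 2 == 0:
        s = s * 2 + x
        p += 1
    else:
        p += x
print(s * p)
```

x=5: not even; p=5
x=-1: not even; p=4
x=5: not even; p=9
x=0: even, s = 1*2+0 = 2; p=10
x=10: even, s = 2*2+10 = 14; p=11
x=0: even, s = 14*2+0 = 28; p=12
x=0: even, s = 28*2+0 = 56; p=13
x=14: even, s = 56*2+14 = 126; p=14
x=9: not even; p=23
s*p = 126*23 = 2898

2898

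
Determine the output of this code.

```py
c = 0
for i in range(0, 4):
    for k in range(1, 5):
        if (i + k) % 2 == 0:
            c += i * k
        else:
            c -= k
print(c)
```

8

i=0,k=1: odd sum, c = 0-1 = -1
i=0,k=2: even sum, c = (-1)+0 = -1
i=0,k=3: odd sum, c = (-1)-3 = -4
i=0,k=4: even sum, c = (-4)+0 = -4
i=1,k=1: even sum, c = (-4)+1 = -3
i=1,k=2: odd sum, c = (-3)-2 = -5
i=1,k=3: even sum, c = (-5)+3 = -2
i=1,k=4: odd sum, c = (-2)-4 = -6
i=2,k=1: odd sum, c = (-6)-1 = -7
i=2,k=2: even sum, c = (-7)+4 = -3
i=2,k=3: odd sum, c = (-3)-3 = -6
i=2,k=4: even sum, c = (-6)+8 = 2
i=3,k=1: even sum, c = 2+3 = 5
i=3,k=2: odd sum, c = 5-2 = 3
i=3,k=3: even sum, c = 3+9 = 12
i=3,k=4: odd sum, c = 12-4 = 8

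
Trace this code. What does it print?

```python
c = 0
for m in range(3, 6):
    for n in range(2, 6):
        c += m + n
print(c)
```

90

m=3,n=2: c = 0+5 = 5
m=3,n=3: c = 5+6 = 11
m=3,n=4: c = 11+7 = 18
m=3,n=5: c = 18+8 = 26
m=4,n=2: c = 26+6 = 32
m=4,n=3: c = 32+7 = 39
m=4,n=4: c = 39+8 = 47
m=4,n=5: c = 47+9 = 56
m=5,n=2: c = 56+7 = 63
m=5,n=3: c = 63+8 = 71
m=5,n=4: c = 71+9 = 80
m=5,n=5: c = 80+10 = 90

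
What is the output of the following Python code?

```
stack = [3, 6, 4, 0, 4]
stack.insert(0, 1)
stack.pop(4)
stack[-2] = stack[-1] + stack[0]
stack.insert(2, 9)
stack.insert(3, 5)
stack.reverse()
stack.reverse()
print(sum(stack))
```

insert 1 at 0 → [1, 3, 6, 4, 0, 4]
pop(4) removes 0 → [1, 3, 6, 4, 4]
stack[-2] = stack[-1]+stack[0] = 4+1 = 5 → [1, 3, 6, 5, 4]
insert 9 at 2 → [1, 3, 9, 6, 5, 4]
insert 5 at 3 → [1, 3, 9, 5, 6, 5, 4]
reverse → [4, 5, 6, 5, 9, 3, 1]
reverse → [1, 3, 9, 5, 6, 5, 4]
sum = 33

33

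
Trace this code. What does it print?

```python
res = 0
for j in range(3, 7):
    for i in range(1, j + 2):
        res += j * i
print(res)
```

363

j=3,i=1: res = 0+3 = 3
j=3,i=2: res = 3+6 = 9
j=3,i=3: res = 9+9 = 18
j=3,i=4: res = 18+12 = 30
j=4,i=1: res = 30+4 = 34
j=4,i=2: res = 34+8 = 42
j=4,i=3: res = 42+12 = 54
j=4,i=4: res = 54+16 = 70
j=4,i=5: res = 70+20 = 90
j=5,i=1: res = 90+5 = 95
j=5,i=2: res = 95+10 = 105
j=5,i=3: res = 105+15 = 120
j=5,i=4: res = 120+20 = 140
j=5,i=5: res = 140+25 = 165
j=5,i=6: res = 165+30 = 195
j=6,i=1: res = 195+6 = 201
j=6,i=2: res = 201+12 = 213
j=6,i=3: res = 213+18 = 231
j=6,i=4: res = 231+24 = 255
j=6,i=5: res = 255+30 = 285
j=6,i=6: res = 285+36 = 321
j=6,i=7: res = 321+42 = 363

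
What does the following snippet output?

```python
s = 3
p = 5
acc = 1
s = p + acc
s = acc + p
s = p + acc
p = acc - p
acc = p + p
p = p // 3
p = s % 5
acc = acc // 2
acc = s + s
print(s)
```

6

s = 5+1 = 6
s = 1+5 = 6
s = 5+1 = 6
p = 1-5 = -4
acc = (-4)+(-4) = -8
p = (-4)//3 = -2
p = 6%5 = 1
acc = (-8)//2 = -4
acc = 6+6 = 12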